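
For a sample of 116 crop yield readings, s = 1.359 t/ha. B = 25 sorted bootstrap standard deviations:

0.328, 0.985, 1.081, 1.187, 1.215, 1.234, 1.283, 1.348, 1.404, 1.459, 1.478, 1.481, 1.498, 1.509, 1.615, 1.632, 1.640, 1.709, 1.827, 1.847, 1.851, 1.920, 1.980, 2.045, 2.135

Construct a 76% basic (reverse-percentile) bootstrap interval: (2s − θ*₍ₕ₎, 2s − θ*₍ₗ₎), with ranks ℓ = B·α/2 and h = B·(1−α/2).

(0.798, 1.637)

Percentile endpoints at ranks 3 and 22: θ*₍3₎ = 1.081, θ*₍22₎ = 1.920.
Basic interval reflects these around s:
  lower = 2 × 1.359 − 1.920 = 0.798
  upper = 2 × 1.359 − 1.081 = 1.637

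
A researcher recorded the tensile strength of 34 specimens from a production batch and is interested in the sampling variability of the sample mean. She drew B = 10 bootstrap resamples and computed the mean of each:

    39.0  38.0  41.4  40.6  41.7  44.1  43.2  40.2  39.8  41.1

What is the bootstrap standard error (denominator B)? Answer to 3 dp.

Bootstrap SE is the standard deviation of the 10 replicate means.
Mean of replicates: (39.0 + 38.0 + 41.4 + 40.6 + 41.7 + 44.1 + 43.2 + 40.2 + 39.8 + 41.1) / 10 = 409.1000 / 10 = 40.9100
Sum of squared deviations: (−1.9100)² + (−2.9100)² + (+0.4900)² + (−0.3100)² + (+0.7900)² + (+3.1900)² + (+2.2900)² + (−0.7100)² + (−1.1100)² + (+0.1900)² = 30.2690
Variance = 30.2690 / 10 = 3.0269
SE* = √3.0269

SE* = 1.740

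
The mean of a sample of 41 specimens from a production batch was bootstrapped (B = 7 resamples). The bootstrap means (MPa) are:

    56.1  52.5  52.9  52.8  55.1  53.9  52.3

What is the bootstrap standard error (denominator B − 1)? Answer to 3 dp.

SE* = 1.449

Bootstrap SE is the standard deviation of the 7 replicate means.
Mean of replicates: (56.1 + 52.5 + 52.9 + 52.8 + 55.1 + 53.9 + 52.3) / 7 = 375.6000 / 7 = 53.6571
Sum of squared deviations: (+2.4429)² + (−1.1571)² + (−0.7571)² + (−0.8571)² + (+1.4429)² + (+0.2429)² + (−1.3571)² = 12.5971
Variance = 12.5971 / 6 = 2.0995
SE* = √2.0995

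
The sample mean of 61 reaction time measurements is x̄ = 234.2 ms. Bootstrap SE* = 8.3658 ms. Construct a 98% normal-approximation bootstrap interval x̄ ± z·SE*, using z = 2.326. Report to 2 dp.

(214.74, 253.66)

Margin = 2.326 × 8.3658 = 19.459
Interval: 234.2 ± 19.459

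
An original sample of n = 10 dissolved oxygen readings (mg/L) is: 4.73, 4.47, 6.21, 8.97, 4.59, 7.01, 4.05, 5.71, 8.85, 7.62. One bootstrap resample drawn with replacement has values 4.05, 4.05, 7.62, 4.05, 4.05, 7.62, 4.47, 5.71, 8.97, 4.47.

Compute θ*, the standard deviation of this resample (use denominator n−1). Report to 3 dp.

Mean = 5.5060; sum of squared deviations = 31.6052
s² = 31.6052 / 9 = 3.5117
s = √3.5117 = 1.874

θ* = 1.874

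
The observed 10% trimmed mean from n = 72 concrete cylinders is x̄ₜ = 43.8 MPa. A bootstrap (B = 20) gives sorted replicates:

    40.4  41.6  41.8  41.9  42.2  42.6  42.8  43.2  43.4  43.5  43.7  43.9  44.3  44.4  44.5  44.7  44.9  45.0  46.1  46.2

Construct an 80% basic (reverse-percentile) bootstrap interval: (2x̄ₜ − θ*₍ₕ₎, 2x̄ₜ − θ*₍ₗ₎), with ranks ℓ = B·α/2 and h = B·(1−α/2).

(42.6, 46.0)

Percentile endpoints at ranks 2 and 18: θ*₍2₎ = 41.6, θ*₍18₎ = 45.0.
Basic interval reflects these around x̄ₜ:
  lower = 2 × 43.8 − 45.0 = 42.6
  upper = 2 × 43.8 − 41.6 = 46.0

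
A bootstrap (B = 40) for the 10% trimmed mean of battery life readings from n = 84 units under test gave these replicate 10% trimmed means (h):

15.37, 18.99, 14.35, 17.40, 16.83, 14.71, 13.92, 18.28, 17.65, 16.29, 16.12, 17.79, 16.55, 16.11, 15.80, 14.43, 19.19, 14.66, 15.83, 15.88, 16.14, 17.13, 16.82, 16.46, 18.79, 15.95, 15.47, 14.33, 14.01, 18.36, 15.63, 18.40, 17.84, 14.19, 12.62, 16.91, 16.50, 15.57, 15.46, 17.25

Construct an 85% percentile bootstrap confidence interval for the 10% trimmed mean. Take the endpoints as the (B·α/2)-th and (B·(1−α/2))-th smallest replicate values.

(14.01, 18.40)

Sorted replicates: 12.62, 13.92, 14.01, 14.19, 14.33, 14.35, 14.43, 14.66, 14.71, 15.37, 15.46, 15.47, 15.57, 15.63, 15.80, 15.83, 15.88, 15.95, 16.11, 16.12, 16.14, 16.29, 16.46, 16.50, 16.55, 16.82, 16.83, 16.91, 17.13, 17.25, 17.40, 17.65, 17.79, 17.84, 18.28, 18.36, 18.40, 18.79, 18.99, 19.19
α = 0.15; lower rank = 40 × 0.075 = 3; upper rank = 40 × 0.925 = 37.
The 3rd smallest replicate is 14.01; the 37th is 18.40.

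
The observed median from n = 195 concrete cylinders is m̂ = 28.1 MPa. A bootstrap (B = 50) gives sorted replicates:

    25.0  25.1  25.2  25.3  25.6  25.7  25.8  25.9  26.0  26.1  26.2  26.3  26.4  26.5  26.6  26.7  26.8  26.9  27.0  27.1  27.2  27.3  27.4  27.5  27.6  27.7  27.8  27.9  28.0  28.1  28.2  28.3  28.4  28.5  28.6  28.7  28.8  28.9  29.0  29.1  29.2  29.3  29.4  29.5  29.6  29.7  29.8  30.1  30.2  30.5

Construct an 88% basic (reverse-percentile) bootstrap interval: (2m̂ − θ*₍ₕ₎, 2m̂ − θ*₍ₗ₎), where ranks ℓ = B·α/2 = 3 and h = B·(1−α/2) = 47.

Percentile endpoints at ranks 3 and 47: θ*₍3₎ = 25.2, θ*₍47₎ = 29.8.
Basic interval reflects these around m̂:
  lower = 2 × 28.1 − 29.8 = 26.4
  upper = 2 × 28.1 − 25.2 = 31.0

(26.4, 31.0)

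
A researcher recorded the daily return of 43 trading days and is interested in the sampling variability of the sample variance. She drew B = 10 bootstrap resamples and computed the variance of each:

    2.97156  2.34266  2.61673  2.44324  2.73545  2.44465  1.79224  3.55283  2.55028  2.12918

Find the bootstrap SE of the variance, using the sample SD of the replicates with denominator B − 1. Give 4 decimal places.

SE* = 0.4759

Bootstrap SE is the standard deviation of the 10 replicate variances.
Mean of replicates: (2.97156 + 2.34266 + 2.61673 + 2.44324 + 2.73545 + 2.44465 + 1.79224 + 3.55283 + 2.55028 + 2.12918) / 10 = 25.578820 / 10 = 2.557882
Sum of squared deviations: (+0.413678)² + (−0.215222)² + (+0.058848)² + (−0.114642)² + (+0.177568)² + (−0.113232)² + (−0.765642)² + (+0.994948)² + (−0.007602)² + (−0.428702)² = 2.038380
Variance = 2.038380 / 9 = 0.226487
SE* = √0.226487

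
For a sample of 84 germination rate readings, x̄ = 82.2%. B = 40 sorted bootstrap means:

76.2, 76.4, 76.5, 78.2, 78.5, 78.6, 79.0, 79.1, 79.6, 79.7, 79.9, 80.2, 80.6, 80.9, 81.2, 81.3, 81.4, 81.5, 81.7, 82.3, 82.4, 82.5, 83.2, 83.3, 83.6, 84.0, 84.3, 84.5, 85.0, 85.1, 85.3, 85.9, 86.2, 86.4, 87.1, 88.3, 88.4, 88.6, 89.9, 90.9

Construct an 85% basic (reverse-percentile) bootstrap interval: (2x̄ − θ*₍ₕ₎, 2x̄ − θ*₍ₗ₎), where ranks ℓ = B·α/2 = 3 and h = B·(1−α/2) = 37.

Percentile endpoints at ranks 3 and 37: θ*₍3₎ = 76.5, θ*₍37₎ = 88.4.
Basic interval reflects these around x̄:
  lower = 2 × 82.2 − 88.4 = 76.0
  upper = 2 × 82.2 − 76.5 = 87.9

(76.0, 87.9)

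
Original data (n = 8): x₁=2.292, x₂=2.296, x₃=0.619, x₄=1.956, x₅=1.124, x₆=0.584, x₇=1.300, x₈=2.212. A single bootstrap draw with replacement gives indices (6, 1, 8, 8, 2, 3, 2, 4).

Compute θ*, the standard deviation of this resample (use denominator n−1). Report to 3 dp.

θ* = 0.753

Resample values: 0.584, 2.292, 2.212, 2.212, 2.296, 0.619, 2.296, 1.956.
Mean = 1.8084; sum of squared deviations = 3.9708
s² = 3.9708 / 7 = 0.5673
s = √0.5673 = 0.753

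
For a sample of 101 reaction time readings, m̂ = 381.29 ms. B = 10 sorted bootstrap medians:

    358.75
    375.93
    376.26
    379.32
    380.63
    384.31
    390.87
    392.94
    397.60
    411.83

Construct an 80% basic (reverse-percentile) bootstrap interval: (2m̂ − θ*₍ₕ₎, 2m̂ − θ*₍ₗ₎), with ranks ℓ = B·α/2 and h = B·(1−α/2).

(364.98, 403.83)

Percentile endpoints at ranks 1 and 9: θ*₍1₎ = 358.75, θ*₍9₎ = 397.60.
Basic interval reflects these around m̂:
  lower = 2 × 381.29 − 397.60 = 364.98
  upper = 2 × 381.29 − 358.75 = 403.83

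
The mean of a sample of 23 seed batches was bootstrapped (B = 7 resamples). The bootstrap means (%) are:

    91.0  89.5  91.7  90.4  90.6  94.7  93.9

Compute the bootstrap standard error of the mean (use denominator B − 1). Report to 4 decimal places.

Bootstrap SE is the standard deviation of the 7 replicate means.
Mean of replicates: (91.0 + 89.5 + 91.7 + 90.4 + 90.6 + 94.7 + 93.9) / 7 = 641.80000 / 7 = 91.68571
Sum of squared deviations: (−0.68571)² + (−2.18571)² + (+0.01429)² + (−1.28571)² + (−1.08571)² + (+3.01429)² + (+2.21429)² = 22.06857
Variance = 22.06857 / 6 = 3.67810
SE* = √3.67810

SE* = 1.9178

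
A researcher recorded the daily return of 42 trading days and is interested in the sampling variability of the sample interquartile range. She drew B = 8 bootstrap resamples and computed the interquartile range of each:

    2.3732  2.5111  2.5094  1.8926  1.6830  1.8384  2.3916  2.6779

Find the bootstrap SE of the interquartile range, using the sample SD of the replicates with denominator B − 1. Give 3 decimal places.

SE* = 0.372

Bootstrap SE is the standard deviation of the 8 replicate interquartile ranges.
Mean of replicates: (2.3732 + 2.5111 + 2.5094 + 1.8926 + 1.6830 + 1.8384 + 2.3916 + 2.6779) / 8 = 17.87720 / 8 = 2.23465
Sum of squared deviations: (+0.13855)² + (+0.27645)² + (+0.27475)² + (−0.34205)² + (−0.55165)² + (−0.39625)² + (+0.15695)² + (+0.44325)² = 0.97054
Variance = 0.97054 / 7 = 0.13865
SE* = √0.13865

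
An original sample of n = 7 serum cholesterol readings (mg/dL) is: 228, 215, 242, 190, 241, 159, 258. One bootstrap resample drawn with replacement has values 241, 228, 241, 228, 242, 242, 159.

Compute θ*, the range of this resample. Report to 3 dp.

θ* = 83.000

Range = 242 − 159 = 83.000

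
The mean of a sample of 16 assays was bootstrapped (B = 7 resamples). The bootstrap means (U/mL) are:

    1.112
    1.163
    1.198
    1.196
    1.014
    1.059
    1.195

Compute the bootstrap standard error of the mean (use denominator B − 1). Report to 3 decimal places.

Bootstrap SE is the standard deviation of the 7 replicate means.
Mean of replicates: (1.112 + 1.163 + 1.198 + 1.196 + 1.014 + 1.059 + 1.195) / 7 = 7.9370 / 7 = 1.1339
Sum of squared deviations: (−0.0219)² + (+0.0291)² + (+0.0641)² + (+0.0621)² + (−0.1199)² + (−0.0749)² + (+0.0611)² = 0.0330
Variance = 0.0330 / 6 = 0.0055
SE* = √0.0055

SE* = 0.074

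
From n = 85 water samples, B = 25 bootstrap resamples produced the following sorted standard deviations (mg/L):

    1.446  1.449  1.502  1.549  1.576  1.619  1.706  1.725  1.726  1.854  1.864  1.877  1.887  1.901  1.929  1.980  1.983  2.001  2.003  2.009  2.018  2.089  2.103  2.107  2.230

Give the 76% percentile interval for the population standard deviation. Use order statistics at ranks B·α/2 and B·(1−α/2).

(1.502, 2.089)

α = 0.24; lower rank = 25 × 0.120 = 3; upper rank = 25 × 0.880 = 22.
The 3rd smallest replicate is 1.502; the 22nd is 2.089.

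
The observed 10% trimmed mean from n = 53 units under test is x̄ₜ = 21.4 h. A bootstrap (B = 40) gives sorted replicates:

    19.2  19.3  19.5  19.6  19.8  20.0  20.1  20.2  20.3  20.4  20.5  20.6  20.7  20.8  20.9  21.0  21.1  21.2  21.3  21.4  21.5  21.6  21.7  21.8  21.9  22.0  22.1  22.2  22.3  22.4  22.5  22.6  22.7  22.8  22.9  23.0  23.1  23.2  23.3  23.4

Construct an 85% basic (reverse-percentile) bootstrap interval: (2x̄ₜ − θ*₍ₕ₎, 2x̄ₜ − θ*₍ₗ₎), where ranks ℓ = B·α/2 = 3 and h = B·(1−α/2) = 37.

Percentile endpoints at ranks 3 and 37: θ*₍3₎ = 19.5, θ*₍37₎ = 23.1.
Basic interval reflects these around x̄ₜ:
  lower = 2 × 21.4 − 23.1 = 19.7
  upper = 2 × 21.4 − 19.5 = 23.3

(19.7, 23.3)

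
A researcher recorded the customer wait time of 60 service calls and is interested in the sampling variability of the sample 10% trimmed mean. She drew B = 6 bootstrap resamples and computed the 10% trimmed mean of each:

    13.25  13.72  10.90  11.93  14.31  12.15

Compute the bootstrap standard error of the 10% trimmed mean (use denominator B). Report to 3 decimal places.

SE* = 1.160

Bootstrap SE is the standard deviation of the 6 replicate 10% trimmed means.
Mean of replicates: (13.25 + 13.72 + 10.90 + 11.93 + 14.31 + 12.15) / 6 = 76.2600 / 6 = 12.7100
Sum of squared deviations: (+0.5400)² + (+1.0100)² + (−1.8100)² + (−0.7800)² + (+1.6000)² + (−0.5600)² = 8.0698
Variance = 8.0698 / 6 = 1.3450
SE* = √1.3450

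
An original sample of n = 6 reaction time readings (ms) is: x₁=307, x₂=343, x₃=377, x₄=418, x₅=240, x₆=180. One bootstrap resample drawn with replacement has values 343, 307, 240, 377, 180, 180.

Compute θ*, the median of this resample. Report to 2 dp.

θ* = 273.50

Sorted: 180, 180, 240, 307, 343, 377
Median = average of the two middle values = 273.50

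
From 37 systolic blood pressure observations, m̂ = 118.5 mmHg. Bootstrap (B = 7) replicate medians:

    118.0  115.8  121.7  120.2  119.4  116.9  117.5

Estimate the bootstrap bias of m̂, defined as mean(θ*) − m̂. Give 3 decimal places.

bias = +0.000

mean(θ*) = (118.0 + 115.8 + 121.7 + 120.2 + 119.4 + 116.9 + 117.5) / 7 = 118.5000
bias = 118.5000 − 118.5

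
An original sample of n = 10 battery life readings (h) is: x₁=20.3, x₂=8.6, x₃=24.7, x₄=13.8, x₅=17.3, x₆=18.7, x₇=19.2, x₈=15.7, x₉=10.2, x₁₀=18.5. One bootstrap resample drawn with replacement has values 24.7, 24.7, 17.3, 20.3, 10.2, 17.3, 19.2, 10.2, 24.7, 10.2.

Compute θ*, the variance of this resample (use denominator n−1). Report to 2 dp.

θ* = 36.08

Mean = 17.8800; sum of squared deviations = 324.7560
s² = 324.7560 / 9 = 36.0840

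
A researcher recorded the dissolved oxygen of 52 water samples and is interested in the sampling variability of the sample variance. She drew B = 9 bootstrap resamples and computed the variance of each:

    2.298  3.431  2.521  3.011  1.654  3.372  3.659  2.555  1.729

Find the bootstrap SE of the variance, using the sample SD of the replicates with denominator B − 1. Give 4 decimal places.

Bootstrap SE is the standard deviation of the 9 replicate variances.
Mean of replicates: (2.298 + 3.431 + 2.521 + 3.011 + 1.654 + 3.372 + 3.659 + 2.555 + 1.729) / 9 = 24.23000 / 9 = 2.69222
Sum of squared deviations: (−0.39422)² + (+0.73878)² + (−0.17122)² + (+0.31878)² + (−1.03822)² + (+0.67978)² + (+0.96678)² + (−0.13722)² + (−0.96322)² = 4.25343
Variance = 4.25343 / 8 = 0.53168
SE* = √0.53168

SE* = 0.7292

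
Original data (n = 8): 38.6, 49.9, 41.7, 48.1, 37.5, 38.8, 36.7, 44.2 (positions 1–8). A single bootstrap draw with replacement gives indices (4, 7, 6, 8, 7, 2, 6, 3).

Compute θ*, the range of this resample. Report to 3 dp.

θ* = 13.200

Resample values: 48.1, 36.7, 38.8, 44.2, 36.7, 49.9, 38.8, 41.7.
Range = 49.9 − 36.7 = 13.200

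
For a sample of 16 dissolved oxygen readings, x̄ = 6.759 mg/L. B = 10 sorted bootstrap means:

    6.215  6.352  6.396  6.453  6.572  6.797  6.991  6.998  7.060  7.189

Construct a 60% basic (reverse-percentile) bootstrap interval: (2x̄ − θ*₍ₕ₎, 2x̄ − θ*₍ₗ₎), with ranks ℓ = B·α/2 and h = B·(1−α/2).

(6.520, 7.166)

Percentile endpoints at ranks 2 and 8: θ*₍2₎ = 6.352, θ*₍8₎ = 6.998.
Basic interval reflects these around x̄:
  lower = 2 × 6.759 − 6.998 = 6.520
  upper = 2 × 6.759 − 6.352 = 7.166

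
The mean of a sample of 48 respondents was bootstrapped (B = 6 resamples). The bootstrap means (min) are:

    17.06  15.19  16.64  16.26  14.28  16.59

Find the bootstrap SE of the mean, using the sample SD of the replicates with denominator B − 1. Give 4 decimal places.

Bootstrap SE is the standard deviation of the 6 replicate means.
Mean of replicates: (17.06 + 15.19 + 16.64 + 16.26 + 14.28 + 16.59) / 6 = 96.02000 / 6 = 16.00333
Sum of squared deviations: (+1.05667)² + (−0.81333)² + (+0.63667)² + (+0.25667)² + (−1.72333)² + (+0.58667)² = 5.56333
Variance = 5.56333 / 5 = 1.11267
SE* = √1.11267

SE* = 1.0548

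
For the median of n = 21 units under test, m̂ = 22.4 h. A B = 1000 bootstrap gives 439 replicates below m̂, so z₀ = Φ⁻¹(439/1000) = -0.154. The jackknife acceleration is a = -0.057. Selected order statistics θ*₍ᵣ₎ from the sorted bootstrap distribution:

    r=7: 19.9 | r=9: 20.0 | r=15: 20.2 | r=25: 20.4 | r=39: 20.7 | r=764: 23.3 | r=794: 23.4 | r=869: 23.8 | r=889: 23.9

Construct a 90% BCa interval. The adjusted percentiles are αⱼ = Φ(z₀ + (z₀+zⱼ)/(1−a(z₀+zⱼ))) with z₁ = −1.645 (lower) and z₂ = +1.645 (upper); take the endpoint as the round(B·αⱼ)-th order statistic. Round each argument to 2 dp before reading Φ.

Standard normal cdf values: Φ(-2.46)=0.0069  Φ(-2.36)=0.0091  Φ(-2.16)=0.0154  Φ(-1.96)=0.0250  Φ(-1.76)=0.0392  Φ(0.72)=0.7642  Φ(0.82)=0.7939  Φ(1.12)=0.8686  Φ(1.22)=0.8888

Lower: z₀ + z₁ = -0.154 + (-1.645) = -1.799; 1 − a(z₀+z₁) = 1 − (-0.057)(-1.799) = 0.8975; argument = -0.154 + (-1.799)/0.8975 = -2.1586 → -2.16.
α₁ = Φ(-2.16) = 0.0154; rank = round(1000 × 0.0154) = 15; θ*₍15₎ = 20.2.
Upper: z₀ + z₂ = 1.491; 1 − a(z₀+z₂) = 1.0850; argument = 1.2202 → 1.22; α₂ = 0.8888; rank = 889; θ*₍889₎ = 23.9.

(20.2, 23.9)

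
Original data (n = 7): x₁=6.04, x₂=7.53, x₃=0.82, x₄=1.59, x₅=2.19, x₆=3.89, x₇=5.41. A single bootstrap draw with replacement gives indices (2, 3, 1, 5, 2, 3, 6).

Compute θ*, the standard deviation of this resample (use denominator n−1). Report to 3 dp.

Resample values: 7.53, 0.82, 6.04, 2.19, 7.53, 0.82, 3.89.
Mean = 4.1171; sum of squared deviations = 52.5003
s² = 52.5003 / 6 = 8.7501
s = √8.7501 = 2.958

θ* = 2.958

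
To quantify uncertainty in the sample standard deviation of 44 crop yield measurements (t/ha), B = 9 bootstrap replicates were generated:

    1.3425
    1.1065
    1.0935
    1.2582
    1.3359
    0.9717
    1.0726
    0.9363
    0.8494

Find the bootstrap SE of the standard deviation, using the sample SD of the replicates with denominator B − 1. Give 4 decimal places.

SE* = 0.1753

Bootstrap SE is the standard deviation of the 9 replicate standard deviations.
Mean of replicates: (1.3425 + 1.1065 + 1.0935 + 1.2582 + 1.3359 + 0.9717 + 1.0726 + 0.9363 + 0.8494) / 9 = 9.96660 / 9 = 1.10740
Sum of squared deviations: (+0.23510)² + (−0.00090)² + (−0.01390)² + (+0.15080)² + (+0.22850)² + (−0.13570)² + (−0.03480)² + (−0.17110)² + (−0.25800)² = 0.24588
Variance = 0.24588 / 8 = 0.03074
SE* = √0.03074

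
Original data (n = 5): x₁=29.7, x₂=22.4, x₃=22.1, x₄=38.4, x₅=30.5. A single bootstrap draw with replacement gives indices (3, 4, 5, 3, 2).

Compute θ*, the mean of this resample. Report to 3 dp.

θ* = 27.100

Resample values: 22.1, 38.4, 30.5, 22.1, 22.4.
Mean = (22.1 + 38.4 + 30.5 + 22.1 + 22.4) / 5 = 135.50 / 5 = 27.100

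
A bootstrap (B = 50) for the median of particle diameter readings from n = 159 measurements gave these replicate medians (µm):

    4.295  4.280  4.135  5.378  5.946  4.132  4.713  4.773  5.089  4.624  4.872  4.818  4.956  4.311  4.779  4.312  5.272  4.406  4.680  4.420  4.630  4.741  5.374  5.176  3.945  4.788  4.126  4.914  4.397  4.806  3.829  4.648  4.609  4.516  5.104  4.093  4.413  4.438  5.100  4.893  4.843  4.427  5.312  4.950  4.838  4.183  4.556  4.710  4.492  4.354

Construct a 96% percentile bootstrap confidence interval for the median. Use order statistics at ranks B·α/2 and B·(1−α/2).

Sorted replicates: 3.829, 3.945, 4.093, 4.126, 4.132, 4.135, 4.183, 4.280, 4.295, 4.311, 4.312, 4.354, 4.397, 4.406, 4.413, 4.420, 4.427, 4.438, 4.492, 4.516, 4.556, 4.609, 4.624, 4.630, 4.648, 4.680, 4.710, 4.713, 4.741, 4.773, 4.779, 4.788, 4.806, 4.818, 4.838, 4.843, 4.872, 4.893, 4.914, 4.950, 4.956, 5.089, 5.100, 5.104, 5.176, 5.272, 5.312, 5.374, 5.378, 5.946
α = 0.04; lower rank = 50 × 0.020 = 1; upper rank = 50 × 0.980 = 49.
The 1st smallest replicate is 3.829; the 49th is 5.378.

(3.829, 5.378)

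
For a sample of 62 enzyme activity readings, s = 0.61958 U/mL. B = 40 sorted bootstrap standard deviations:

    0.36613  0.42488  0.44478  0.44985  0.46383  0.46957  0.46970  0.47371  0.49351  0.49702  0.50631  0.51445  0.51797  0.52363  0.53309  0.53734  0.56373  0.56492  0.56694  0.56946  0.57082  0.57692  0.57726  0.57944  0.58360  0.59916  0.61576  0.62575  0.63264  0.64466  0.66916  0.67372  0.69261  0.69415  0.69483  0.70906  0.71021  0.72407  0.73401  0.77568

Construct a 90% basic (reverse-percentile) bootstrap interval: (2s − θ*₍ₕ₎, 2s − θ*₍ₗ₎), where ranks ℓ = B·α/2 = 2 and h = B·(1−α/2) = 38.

(0.51509, 0.81428)

Percentile endpoints at ranks 2 and 38: θ*₍2₎ = 0.42488, θ*₍38₎ = 0.72407.
Basic interval reflects these around s:
  lower = 2 × 0.61958 − 0.72407 = 0.51509
  upper = 2 × 0.61958 − 0.42488 = 0.81428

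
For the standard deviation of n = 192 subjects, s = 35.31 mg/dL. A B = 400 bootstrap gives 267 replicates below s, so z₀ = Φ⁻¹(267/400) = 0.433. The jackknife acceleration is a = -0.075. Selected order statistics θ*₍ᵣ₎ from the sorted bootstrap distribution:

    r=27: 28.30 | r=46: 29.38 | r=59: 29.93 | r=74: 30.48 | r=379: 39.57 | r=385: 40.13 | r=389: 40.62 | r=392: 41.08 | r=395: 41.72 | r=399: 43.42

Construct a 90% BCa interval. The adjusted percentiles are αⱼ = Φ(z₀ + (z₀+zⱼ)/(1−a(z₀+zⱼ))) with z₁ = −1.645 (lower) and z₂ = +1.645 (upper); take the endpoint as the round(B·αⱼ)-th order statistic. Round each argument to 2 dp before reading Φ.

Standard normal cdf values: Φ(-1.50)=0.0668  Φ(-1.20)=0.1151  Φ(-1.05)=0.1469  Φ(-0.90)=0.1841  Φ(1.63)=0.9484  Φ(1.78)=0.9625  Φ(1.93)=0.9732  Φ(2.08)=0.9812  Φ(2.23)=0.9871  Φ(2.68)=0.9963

(30.48, 41.72)

Lower: z₀ + z₁ = 0.433 + (-1.645) = -1.212; 1 − a(z₀+z₁) = 1 − (-0.075)(-1.212) = 0.9091; argument = 0.433 + (-1.212)/0.9091 = -0.9002 → -0.90.
α₁ = Φ(-0.90) = 0.1841; rank = round(400 × 0.1841) = 74; θ*₍74₎ = 30.48.
Upper: z₀ + z₂ = 2.078; 1 − a(z₀+z₂) = 1.1559; argument = 2.2308 → 2.23; α₂ = 0.9871; rank = 395; θ*₍395₎ = 41.72.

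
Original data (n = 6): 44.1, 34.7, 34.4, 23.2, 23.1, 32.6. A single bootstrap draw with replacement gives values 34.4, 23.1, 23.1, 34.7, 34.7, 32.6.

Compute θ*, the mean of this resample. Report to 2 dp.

Mean = (34.4 + 23.1 + 23.1 + 34.7 + 34.7 + 32.6) / 6 = 182.60 / 6 = 30.43

θ* = 30.43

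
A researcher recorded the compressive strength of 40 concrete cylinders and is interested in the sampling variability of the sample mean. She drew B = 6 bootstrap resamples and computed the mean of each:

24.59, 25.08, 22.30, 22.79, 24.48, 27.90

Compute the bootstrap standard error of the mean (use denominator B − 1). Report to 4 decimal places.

SE* = 1.9832

Bootstrap SE is the standard deviation of the 6 replicate means.
Mean of replicates: (24.59 + 25.08 + 22.30 + 22.79 + 24.48 + 27.90) / 6 = 147.14000 / 6 = 24.52333
Sum of squared deviations: (+0.06667)² + (+0.55667)² + (−2.22333)² + (−1.73333)² + (−0.04333)² + (+3.37667)² = 19.66573
Variance = 19.66573 / 5 = 3.93315
SE* = √3.93315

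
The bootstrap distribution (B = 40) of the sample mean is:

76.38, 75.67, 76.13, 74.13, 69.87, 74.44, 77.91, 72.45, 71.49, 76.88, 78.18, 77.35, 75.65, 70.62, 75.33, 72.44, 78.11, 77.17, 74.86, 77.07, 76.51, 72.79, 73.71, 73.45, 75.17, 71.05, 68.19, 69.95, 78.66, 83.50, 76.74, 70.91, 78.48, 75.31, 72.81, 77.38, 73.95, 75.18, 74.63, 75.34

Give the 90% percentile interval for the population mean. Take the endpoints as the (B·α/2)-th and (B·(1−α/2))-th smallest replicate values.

(69.87, 78.48)

Sorted replicates: 68.19, 69.87, 69.95, 70.62, 70.91, 71.05, 71.49, 72.44, 72.45, 72.79, 72.81, 73.45, 73.71, 73.95, 74.13, 74.44, 74.63, 74.86, 75.17, 75.18, 75.31, 75.33, 75.34, 75.65, 75.67, 76.13, 76.38, 76.51, 76.74, 76.88, 77.07, 77.17, 77.35, 77.38, 77.91, 78.11, 78.18, 78.48, 78.66, 83.50
α = 0.10; lower rank = 40 × 0.050 = 2; upper rank = 40 × 0.950 = 38.
The 2nd smallest replicate is 69.87; the 38th is 78.48.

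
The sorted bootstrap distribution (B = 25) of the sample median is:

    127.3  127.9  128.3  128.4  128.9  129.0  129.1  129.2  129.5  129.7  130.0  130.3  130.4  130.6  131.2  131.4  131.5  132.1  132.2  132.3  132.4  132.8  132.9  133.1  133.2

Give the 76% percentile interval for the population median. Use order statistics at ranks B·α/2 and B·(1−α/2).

α = 0.24; lower rank = 25 × 0.120 = 3; upper rank = 25 × 0.880 = 22.
The 3rd smallest replicate is 128.3; the 22nd is 132.8.

(128.3, 132.8)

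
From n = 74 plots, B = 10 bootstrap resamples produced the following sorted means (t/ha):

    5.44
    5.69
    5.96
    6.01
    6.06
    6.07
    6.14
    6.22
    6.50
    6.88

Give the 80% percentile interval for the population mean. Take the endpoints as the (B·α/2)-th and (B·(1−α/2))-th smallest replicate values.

(5.44, 6.50)

α = 0.20; lower rank = 10 × 0.100 = 1; upper rank = 10 × 0.900 = 9.
The 1st smallest replicate is 5.44; the 9th is 6.50.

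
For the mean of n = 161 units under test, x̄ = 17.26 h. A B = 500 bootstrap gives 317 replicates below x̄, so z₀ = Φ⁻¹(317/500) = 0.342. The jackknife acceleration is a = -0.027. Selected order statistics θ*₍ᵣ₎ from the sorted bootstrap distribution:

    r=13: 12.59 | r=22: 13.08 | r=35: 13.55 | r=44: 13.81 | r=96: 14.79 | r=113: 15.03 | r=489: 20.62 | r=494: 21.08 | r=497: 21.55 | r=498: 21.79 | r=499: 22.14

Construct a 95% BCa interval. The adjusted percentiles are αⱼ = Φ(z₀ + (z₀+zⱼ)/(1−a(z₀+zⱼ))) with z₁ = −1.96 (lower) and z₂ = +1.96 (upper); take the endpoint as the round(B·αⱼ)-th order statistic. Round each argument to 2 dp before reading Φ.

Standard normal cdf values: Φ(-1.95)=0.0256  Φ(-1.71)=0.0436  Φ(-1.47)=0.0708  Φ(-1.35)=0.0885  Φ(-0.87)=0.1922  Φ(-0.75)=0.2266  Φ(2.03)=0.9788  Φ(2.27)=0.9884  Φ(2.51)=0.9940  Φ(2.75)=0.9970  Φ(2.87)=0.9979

Lower: z₀ + z₁ = 0.342 + (-1.960) = -1.618; 1 − a(z₀+z₁) = 1 − (-0.027)(-1.618) = 0.9563; argument = 0.342 + (-1.618)/0.9563 = -1.3499 → -1.35.
α₁ = Φ(-1.35) = 0.0885; rank = round(500 × 0.0885) = 44; θ*₍44₎ = 13.81.
Upper: z₀ + z₂ = 2.302; 1 − a(z₀+z₂) = 1.0622; argument = 2.5093 → 2.51; α₂ = 0.9940; rank = 497; θ*₍497₎ = 21.55.

(13.81, 21.55)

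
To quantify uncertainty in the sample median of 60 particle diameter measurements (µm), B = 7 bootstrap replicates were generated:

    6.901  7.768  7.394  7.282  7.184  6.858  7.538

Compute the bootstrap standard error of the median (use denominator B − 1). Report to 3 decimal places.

Bootstrap SE is the standard deviation of the 7 replicate medians.
Mean of replicates: (6.901 + 7.768 + 7.394 + 7.282 + 7.184 + 6.858 + 7.538) / 7 = 50.9250 / 7 = 7.2750
Sum of squared deviations: (−0.3740)² + (+0.4930)² + (+0.1190)² + (+0.0070)² + (−0.0910)² + (−0.4170)² + (+0.2630)² = 0.6485
Variance = 0.6485 / 6 = 0.1081
SE* = √0.1081

SE* = 0.329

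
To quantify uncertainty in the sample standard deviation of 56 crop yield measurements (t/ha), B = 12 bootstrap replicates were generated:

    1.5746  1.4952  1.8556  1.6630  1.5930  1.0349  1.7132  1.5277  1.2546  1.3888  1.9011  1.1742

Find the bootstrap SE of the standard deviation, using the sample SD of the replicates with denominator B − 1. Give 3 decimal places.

SE* = 0.264

Bootstrap SE is the standard deviation of the 12 replicate standard deviations.
Mean of replicates: (1.5746 + 1.4952 + 1.8556 + 1.6630 + 1.5930 + 1.0349 + 1.7132 + 1.5277 + 1.2546 + 1.3888 + 1.9011 + 1.1742) / 12 = 18.17590 / 12 = 1.51466
Sum of squared deviations: (+0.05994)² + (−0.01946)² + (+0.34094)² + (+0.14834)² + (+0.07834)² + (−0.47976)² + (+0.19854)² + (+0.01304)² + (−0.26006)² + (−0.12586)² + (+0.38644)² + (−0.34046)² = 0.76683
Variance = 0.76683 / 11 = 0.06971
SE* = √0.06971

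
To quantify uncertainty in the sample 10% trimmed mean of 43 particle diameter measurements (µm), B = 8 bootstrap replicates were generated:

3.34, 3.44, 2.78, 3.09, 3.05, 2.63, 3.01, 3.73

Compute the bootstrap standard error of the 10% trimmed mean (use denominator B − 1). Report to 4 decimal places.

SE* = 0.3576

Bootstrap SE is the standard deviation of the 8 replicate 10% trimmed means.
Mean of replicates: (3.34 + 3.44 + 2.78 + 3.09 + 3.05 + 2.63 + 3.01 + 3.73) / 8 = 25.07000 / 8 = 3.13375
Sum of squared deviations: (+0.20625)² + (+0.30625)² + (−0.35375)² + (−0.04375)² + (−0.08375)² + (−0.50375)² + (−0.12375)² + (+0.59625)² = 0.89499
Variance = 0.89499 / 7 = 0.12786
SE* = √0.12786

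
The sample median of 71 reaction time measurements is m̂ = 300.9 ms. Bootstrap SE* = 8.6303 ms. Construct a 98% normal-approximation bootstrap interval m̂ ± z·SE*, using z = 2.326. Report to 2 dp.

Margin = 2.326 × 8.6303 = 20.074
Interval: 300.9 ± 20.074

(280.83, 320.97)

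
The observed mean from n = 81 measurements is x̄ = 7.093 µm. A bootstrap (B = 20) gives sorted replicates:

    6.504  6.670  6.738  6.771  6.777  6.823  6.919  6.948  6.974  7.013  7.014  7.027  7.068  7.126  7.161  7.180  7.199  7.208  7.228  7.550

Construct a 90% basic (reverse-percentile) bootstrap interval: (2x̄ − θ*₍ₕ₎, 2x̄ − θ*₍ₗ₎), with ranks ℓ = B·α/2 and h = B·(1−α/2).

Percentile endpoints at ranks 1 and 19: θ*₍1₎ = 6.504, θ*₍19₎ = 7.228.
Basic interval reflects these around x̄:
  lower = 2 × 7.093 − 7.228 = 6.958
  upper = 2 × 7.093 − 6.504 = 7.682

(6.958, 7.682)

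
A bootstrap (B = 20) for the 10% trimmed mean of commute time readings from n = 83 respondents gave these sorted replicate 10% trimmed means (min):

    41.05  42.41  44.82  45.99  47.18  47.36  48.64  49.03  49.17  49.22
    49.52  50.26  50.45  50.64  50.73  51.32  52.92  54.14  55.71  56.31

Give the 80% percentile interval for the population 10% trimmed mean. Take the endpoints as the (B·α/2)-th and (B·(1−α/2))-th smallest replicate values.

α = 0.20; lower rank = 20 × 0.100 = 2; upper rank = 20 × 0.900 = 18.
The 2nd smallest replicate is 42.41; the 18th is 54.14.

(42.41, 54.14)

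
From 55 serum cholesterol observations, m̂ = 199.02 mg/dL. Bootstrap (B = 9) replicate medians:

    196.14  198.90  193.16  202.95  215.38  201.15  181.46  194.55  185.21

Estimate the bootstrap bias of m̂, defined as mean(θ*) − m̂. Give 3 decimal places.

bias = −2.476

mean(θ*) = (196.14 + 198.90 + 193.16 + 202.95 + 215.38 + 201.15 + 181.46 + 194.55 + 185.21) / 9 = 196.5444
bias = 196.5444 − 199.02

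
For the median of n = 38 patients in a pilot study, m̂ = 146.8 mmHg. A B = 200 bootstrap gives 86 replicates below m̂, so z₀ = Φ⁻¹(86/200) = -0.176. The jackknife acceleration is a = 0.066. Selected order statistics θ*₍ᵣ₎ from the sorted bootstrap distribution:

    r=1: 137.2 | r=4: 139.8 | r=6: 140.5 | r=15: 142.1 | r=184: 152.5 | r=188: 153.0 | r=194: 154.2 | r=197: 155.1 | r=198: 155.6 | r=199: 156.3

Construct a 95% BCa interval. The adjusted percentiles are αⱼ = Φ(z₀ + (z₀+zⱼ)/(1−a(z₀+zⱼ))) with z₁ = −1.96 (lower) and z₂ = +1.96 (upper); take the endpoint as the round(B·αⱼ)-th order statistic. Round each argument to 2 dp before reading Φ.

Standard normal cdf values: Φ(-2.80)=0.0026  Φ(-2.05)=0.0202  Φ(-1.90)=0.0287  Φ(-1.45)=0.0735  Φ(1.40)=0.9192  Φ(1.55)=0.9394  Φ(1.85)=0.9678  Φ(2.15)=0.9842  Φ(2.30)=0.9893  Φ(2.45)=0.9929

Lower: z₀ + z₁ = -0.176 + (-1.960) = -2.136; 1 − a(z₀+z₁) = 1 − (0.066)(-2.136) = 1.1410; argument = -0.176 + (-2.136)/1.1410 = -2.0481 → -2.05.
α₁ = Φ(-2.05) = 0.0202; rank = round(200 × 0.0202) = 4; θ*₍4₎ = 139.8.
Upper: z₀ + z₂ = 1.784; 1 − a(z₀+z₂) = 0.8823; argument = 1.8461 → 1.85; α₂ = 0.9678; rank = 194; θ*₍194₎ = 154.2.

(139.8, 154.2)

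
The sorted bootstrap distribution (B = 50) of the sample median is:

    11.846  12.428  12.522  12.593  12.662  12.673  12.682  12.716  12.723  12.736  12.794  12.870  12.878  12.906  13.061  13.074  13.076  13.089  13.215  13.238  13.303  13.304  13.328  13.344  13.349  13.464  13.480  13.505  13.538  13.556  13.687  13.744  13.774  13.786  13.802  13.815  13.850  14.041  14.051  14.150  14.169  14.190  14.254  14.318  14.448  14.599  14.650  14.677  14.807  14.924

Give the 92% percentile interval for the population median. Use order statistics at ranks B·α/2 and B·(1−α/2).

(12.428, 14.677)

α = 0.08; lower rank = 50 × 0.040 = 2; upper rank = 50 × 0.960 = 48.
The 2nd smallest replicate is 12.428; the 48th is 14.677.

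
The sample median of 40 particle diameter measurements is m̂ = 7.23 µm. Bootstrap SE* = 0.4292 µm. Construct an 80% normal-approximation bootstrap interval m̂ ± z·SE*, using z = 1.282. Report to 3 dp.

Margin = 1.282 × 0.4292 = 0.5502
Interval: 7.23 ± 0.5502

(6.680, 7.780)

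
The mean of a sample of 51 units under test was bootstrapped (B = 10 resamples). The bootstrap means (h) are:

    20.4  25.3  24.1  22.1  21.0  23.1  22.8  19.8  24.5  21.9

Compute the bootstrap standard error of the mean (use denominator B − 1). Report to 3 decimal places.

Bootstrap SE is the standard deviation of the 10 replicate means.
Mean of replicates: (20.4 + 25.3 + 24.1 + 22.1 + 21.0 + 23.1 + 22.8 + 19.8 + 24.5 + 21.9) / 10 = 225.0000 / 10 = 22.5000
Sum of squared deviations: (−2.1000)² + (+2.8000)² + (+1.6000)² + (−0.4000)² + (−1.5000)² + (+0.6000)² + (+0.3000)² + (−2.7000)² + (+2.0000)² + (−0.6000)² = 29.3200
Variance = 29.3200 / 9 = 3.2578
SE* = √3.2578

SE* = 1.805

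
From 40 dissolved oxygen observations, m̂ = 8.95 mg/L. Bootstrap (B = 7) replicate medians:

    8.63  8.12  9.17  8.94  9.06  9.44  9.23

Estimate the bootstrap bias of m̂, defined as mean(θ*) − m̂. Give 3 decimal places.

mean(θ*) = (8.63 + 8.12 + 9.17 + 8.94 + 9.06 + 9.44 + 9.23) / 7 = 8.9414
bias = 8.9414 − 8.95

bias = −0.009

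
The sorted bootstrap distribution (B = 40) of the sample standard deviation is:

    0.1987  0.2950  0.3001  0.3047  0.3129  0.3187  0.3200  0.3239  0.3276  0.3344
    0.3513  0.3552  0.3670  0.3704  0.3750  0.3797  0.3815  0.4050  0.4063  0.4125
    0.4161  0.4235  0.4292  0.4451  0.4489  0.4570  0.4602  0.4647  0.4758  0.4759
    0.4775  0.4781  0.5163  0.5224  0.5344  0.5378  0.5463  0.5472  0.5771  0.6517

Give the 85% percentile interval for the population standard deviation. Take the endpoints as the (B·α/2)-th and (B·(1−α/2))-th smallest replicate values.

α = 0.15; lower rank = 40 × 0.075 = 3; upper rank = 40 × 0.925 = 37.
The 3rd smallest replicate is 0.3001; the 37th is 0.5463.

(0.3001, 0.5463)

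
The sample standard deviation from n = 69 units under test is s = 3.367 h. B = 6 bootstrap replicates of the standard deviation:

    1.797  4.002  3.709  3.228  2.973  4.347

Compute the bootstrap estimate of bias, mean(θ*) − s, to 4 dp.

mean(θ*) = (1.797 + 4.002 + 3.709 + 3.228 + 2.973 + 4.347) / 6 = 3.34267
bias = 3.34267 − 3.367

bias = −0.0243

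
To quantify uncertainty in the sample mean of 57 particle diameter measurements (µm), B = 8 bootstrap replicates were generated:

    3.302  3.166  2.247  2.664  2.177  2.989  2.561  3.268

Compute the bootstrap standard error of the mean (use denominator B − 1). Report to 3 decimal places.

Bootstrap SE is the standard deviation of the 8 replicate means.
Mean of replicates: (3.302 + 3.166 + 2.247 + 2.664 + 2.177 + 2.989 + 2.561 + 3.268) / 8 = 22.3740 / 8 = 2.7967
Sum of squared deviations: (+0.5053)² + (+0.3693)² + (−0.5497)² + (−0.1327)² + (−0.6197)² + (+0.1923)² + (−0.2357)² + (+0.4712)² = 1.4102
Variance = 1.4102 / 7 = 0.2015
SE* = √0.2015

SE* = 0.449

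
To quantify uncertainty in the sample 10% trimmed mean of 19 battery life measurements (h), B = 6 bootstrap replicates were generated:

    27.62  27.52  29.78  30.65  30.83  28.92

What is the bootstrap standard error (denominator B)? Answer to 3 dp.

Bootstrap SE is the standard deviation of the 6 replicate 10% trimmed means.
Mean of replicates: (27.62 + 27.52 + 29.78 + 30.65 + 30.83 + 28.92) / 6 = 175.3200 / 6 = 29.2200
Sum of squared deviations: (−1.6000)² + (−1.7000)² + (+0.5600)² + (+1.4300)² + (+1.6100)² + (−0.3000)² = 10.4906
Variance = 10.4906 / 6 = 1.7484
SE* = √1.7484

SE* = 1.322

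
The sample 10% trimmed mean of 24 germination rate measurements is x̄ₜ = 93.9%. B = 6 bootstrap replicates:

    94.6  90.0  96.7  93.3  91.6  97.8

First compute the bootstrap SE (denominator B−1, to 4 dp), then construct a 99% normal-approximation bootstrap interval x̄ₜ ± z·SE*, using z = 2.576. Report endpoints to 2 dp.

Mean of replicates = 94.0000; sum of squared deviations = 44.3400; SE* = √(44.3400/5) = 2.9779
Margin = 2.576 × 2.9779 = 7.671
Interval: 93.9 ± 7.671

(86.23, 101.57)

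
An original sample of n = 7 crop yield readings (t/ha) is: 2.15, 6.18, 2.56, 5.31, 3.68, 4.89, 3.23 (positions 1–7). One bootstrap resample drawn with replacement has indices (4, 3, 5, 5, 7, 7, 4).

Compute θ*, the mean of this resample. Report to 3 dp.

Resample values: 5.31, 2.56, 3.68, 3.68, 3.23, 3.23, 5.31.
Mean = (5.31 + 2.56 + 3.68 + 3.68 + 3.23 + 3.23 + 5.31) / 7 = 27.000 / 7 = 3.857

θ* = 3.857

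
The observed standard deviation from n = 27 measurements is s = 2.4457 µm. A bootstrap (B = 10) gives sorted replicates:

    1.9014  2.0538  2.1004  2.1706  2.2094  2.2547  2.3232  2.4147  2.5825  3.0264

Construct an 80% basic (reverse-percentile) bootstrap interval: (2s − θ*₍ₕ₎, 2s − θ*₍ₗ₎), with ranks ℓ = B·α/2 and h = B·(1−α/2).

Percentile endpoints at ranks 1 and 9: θ*₍1₎ = 1.9014, θ*₍9₎ = 2.5825.
Basic interval reflects these around s:
  lower = 2 × 2.4457 − 2.5825 = 2.3089
  upper = 2 × 2.4457 − 1.9014 = 2.9900

(2.3089, 2.9900)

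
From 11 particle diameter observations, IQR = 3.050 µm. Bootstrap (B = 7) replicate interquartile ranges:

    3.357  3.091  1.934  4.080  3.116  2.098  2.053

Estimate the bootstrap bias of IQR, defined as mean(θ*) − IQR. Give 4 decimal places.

bias = −0.2316

mean(θ*) = (3.357 + 3.091 + 1.934 + 4.080 + 3.116 + 2.098 + 2.053) / 7 = 2.81843
bias = 2.81843 − 3.050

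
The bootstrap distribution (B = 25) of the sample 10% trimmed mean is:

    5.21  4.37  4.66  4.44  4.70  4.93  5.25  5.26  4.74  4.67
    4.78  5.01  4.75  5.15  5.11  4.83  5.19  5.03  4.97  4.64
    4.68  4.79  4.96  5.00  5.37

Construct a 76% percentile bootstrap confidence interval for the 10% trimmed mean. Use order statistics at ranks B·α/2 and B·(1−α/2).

(4.64, 5.21)

Sorted replicates: 4.37, 4.44, 4.64, 4.66, 4.67, 4.68, 4.70, 4.74, 4.75, 4.78, 4.79, 4.83, 4.93, 4.96, 4.97, 5.00, 5.01, 5.03, 5.11, 5.15, 5.19, 5.21, 5.25, 5.26, 5.37
α = 0.24; lower rank = 25 × 0.120 = 3; upper rank = 25 × 0.880 = 22.
The 3rd smallest replicate is 4.64; the 22nd is 5.21.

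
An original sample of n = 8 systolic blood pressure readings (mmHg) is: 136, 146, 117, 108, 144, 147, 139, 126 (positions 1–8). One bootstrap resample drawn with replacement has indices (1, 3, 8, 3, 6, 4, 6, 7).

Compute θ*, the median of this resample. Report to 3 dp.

Resample values: 136, 117, 126, 117, 147, 108, 147, 139.
Sorted: 108, 117, 117, 126, 136, 139, 147, 147
Median = average of the two middle values = 131.000

θ* = 131.000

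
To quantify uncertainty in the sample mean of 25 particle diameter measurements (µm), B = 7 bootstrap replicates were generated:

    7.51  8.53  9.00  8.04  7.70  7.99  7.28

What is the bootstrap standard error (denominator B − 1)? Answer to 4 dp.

SE* = 0.5959

Bootstrap SE is the standard deviation of the 7 replicate means.
Mean of replicates: (7.51 + 8.53 + 9.00 + 8.04 + 7.70 + 7.99 + 7.28) / 7 = 56.05000 / 7 = 8.00714
Sum of squared deviations: (−0.49714)² + (+0.52286)² + (+0.99286)² + (+0.03286)² + (−0.30714)² + (−0.01714)² + (−0.72714)² = 2.13074
Variance = 2.13074 / 6 = 0.35512
SE* = √0.35512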